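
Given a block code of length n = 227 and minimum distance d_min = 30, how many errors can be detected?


Detection capability = d_min - 1 = 30 - 1 = 29

29 errors


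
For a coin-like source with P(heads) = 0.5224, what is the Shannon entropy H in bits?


H = -p*log2(p) - (1-p)*log2(1-p). -0.5224*log2(0.5224) = 0.489370; -0.4776*log2(0.4776) = 0.509181. H = 0.489370 + 0.509181 = 0.9986

0.9986 bits


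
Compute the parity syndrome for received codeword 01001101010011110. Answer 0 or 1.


Syndrome = XOR of all bits = 0 XOR 1 XOR 0 XOR 0 XOR 1 XOR 1 XOR 0 XOR 1 XOR 0 XOR 1 XOR 0 XOR 0 XOR 1 XOR 1 XOR 1 XOR 1 XOR 0 = 1

1


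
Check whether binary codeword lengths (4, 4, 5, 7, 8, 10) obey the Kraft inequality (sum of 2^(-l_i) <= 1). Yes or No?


Kraft sum = sum(2^(-l_i)) = 0.1689, need <= 1. Result: satisfied (a binary prefix-free code with these lengths exists)

Yes


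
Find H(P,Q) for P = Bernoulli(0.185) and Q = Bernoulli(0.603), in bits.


H(P,Q) = -p*log2(q) - (1-p)*log2(1-q). -0.185*log2(0.603) = 0.135007; -0.815*log2(0.397) = 1.086223. H(P,Q) = 0.135007 + 1.086223 = 1.2212

1.2212 bits


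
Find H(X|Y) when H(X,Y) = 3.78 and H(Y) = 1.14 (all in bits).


H(X|Y) = H(X,Y) - H(Y) = 3.78 - 1.14 = 2.64

2.64 bits


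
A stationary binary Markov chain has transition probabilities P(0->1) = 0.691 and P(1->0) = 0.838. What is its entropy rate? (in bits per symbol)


Stationary distribution: pi_0 = p10/(p01+p10) = 0.5481, pi_1 = 0.4519. Entropy rate H' = pi_0*H(p01) + pi_1*H(p10) = 0.5481*0.892 + 0.4519*0.6391 = 0.7777

0.7777 bits/symbol


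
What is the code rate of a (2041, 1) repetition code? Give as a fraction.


Rate = k/n = 1/2041

1/2041


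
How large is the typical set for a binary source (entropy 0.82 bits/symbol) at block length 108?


log2|A_typical| = nH = 108 * 0.82 = 88.56, so |A_typical| ~ 2^88.56 = 4.563e+26

4.563e+26


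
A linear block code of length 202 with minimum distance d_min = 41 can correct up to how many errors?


Correction capability = floor((d-1)/2) = floor((41-1)/2) = 20

20 errors


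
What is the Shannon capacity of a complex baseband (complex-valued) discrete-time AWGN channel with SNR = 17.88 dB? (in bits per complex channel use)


SNR_linear = 10^(17.88/10) = 61.3762; C = log2(1 + SNR_linear) = log2(1 + 61.3762) = 5.9629

5.9629 bits/channel use


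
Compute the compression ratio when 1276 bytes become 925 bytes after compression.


Ratio = original / compressed = 1276 / 925 = 1.3795

1.3795


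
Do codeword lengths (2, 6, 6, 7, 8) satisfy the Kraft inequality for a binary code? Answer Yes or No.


Kraft sum = sum(2^(-l_i)) = 0.293, need <= 1. Result: satisfied (a binary prefix-free code with these lengths exists)

Yes


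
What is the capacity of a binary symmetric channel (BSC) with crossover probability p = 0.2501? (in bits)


H(p) = -p*log2(p) - (1-p)*log2(1-p) = -0.2501*log2(0.2501) - 0.7499*log2(0.7499) = 0.500056 + 0.311381 = 0.8114. C = 1 - H(p) = 1 - 0.8114 = 0.1886

0.1886 bits


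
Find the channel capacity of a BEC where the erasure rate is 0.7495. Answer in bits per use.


C = 1 - epsilon = 1 - 0.7495 = 0.2505

0.2505 bits


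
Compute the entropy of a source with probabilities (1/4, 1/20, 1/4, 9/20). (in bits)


H = -sum(p_i * log2(p_i)). Terms: -(1/4)*log2(1/4) = 0.500000; -(1/20)*log2(1/20) = 0.216096; -(1/4)*log2(1/4) = 0.500000; -(9/20)*log2(9/20) = 0.518401. H = 0.500000 + 0.216096 + 0.500000 + 0.518401 = 1.7345

1.7345 bits


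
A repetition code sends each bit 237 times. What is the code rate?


Rate = k/n = 1/237

1/237


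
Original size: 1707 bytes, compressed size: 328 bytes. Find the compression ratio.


Ratio = original / compressed = 1707 / 328 = 5.2043

5.2043


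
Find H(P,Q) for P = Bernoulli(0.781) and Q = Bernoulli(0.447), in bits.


H(P,Q) = -p*log2(q) - (1-p)*log2(1-q). -0.781*log2(0.447) = 0.907251; -0.219*log2(0.553) = 0.187168. H(P,Q) = 0.907251 + 0.187168 = 1.0944

1.0944 bits


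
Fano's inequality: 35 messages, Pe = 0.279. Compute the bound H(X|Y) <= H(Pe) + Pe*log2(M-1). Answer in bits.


H(Pe) = -Pe*log2(Pe) - (1-Pe)*log2(1-Pe) = -0.279*log2(0.279) - 0.721*log2(0.721) = 0.513824 + 0.340261 = 0.8541. Pe*log2(M-1) = 0.279*log2(34) = 1.419402. Bound = H(Pe) + Pe*log2(M-1) = 0.513824 + 0.340261 + 1.419402 = 2.2735

2.2735 bits


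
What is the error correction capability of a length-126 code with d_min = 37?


Correction capability = floor((d-1)/2) = floor((37-1)/2) = 18

18 errors


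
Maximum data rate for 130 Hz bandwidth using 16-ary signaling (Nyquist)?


Rate = 2 * B * log2(M) = 2 * 130 * 4.0 = 1040.0

1040.0 bps


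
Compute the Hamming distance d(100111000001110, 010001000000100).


Count differing positions: ^ ^ . ^ ^ . . . . . . ^ . ^ . = 6 differences

6


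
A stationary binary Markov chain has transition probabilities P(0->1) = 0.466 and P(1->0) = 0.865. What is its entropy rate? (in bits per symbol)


Stationary distribution: pi_0 = p10/(p01+p10) = 0.6499, pi_1 = 0.3501. Entropy rate H' = pi_0*H(p01) + pi_1*H(p10) = 0.6499*0.9967 + 0.3501*0.571 = 0.8476

0.8476 bits/symbol


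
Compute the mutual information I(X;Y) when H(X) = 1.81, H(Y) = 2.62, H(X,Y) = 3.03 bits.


I(X;Y) = H(X) + H(Y) - H(X,Y) = 1.81 + 2.62 - 3.03 = 1.4

1.4 bits


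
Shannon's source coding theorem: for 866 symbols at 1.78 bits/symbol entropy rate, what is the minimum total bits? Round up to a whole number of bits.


Minimum bits >= n * H = 866 * 1.78 = 1541.48, rounded up to a whole number of bits = 1542

1542 bits


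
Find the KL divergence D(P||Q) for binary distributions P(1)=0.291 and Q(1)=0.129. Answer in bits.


KL = p*log2(p/q) + (1-p)*log2((1-p)/(1-q)) = 0.291*log2(0.291/0.129) + 0.709*log2(0.709/0.871) = 0.131

0.131 bits


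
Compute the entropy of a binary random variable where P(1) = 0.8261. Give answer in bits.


H = -p*log2(p) - (1-p)*log2(1-p). -0.8261*log2(0.8261) = 0.227683; -0.1739*log2(0.1739) = 0.438866. H = 0.227683 + 0.438866 = 0.6665

0.6665 bits


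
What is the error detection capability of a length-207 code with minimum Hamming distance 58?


Detection capability = d_min - 1 = 58 - 1 = 57

57 errors


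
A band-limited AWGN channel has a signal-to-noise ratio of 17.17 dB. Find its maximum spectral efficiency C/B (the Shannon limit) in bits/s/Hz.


SNR_linear = 10^(17.17/10) = 52.1195; C/B = log2(1 + SNR_linear) = log2(1 + 52.1195) = 5.7312

5.7312 bits/s/Hz


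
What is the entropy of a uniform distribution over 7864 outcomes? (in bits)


H = log2(n) = log2(7864) = 12.941

12.941 bits


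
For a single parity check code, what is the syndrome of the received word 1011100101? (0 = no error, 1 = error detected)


Syndrome = XOR of all bits = 1 XOR 0 XOR 1 XOR 1 XOR 1 XOR 0 XOR 0 XOR 1 XOR 0 XOR 1 = 0

0


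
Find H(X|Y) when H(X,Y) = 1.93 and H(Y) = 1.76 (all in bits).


H(X|Y) = H(X,Y) - H(Y) = 1.93 - 1.76 = 0.17

0.17 bits


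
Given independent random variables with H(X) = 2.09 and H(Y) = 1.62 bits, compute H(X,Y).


For independent variables, H(X,Y) = H(X) + H(Y) = 2.09 + 1.62 = 3.71

3.71 bits


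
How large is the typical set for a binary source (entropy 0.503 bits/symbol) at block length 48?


log2|A_typical| = nH = 48 * 0.503 = 24.144, so |A_typical| ~ 2^24.144 = 1.854e+07

1.854e+07


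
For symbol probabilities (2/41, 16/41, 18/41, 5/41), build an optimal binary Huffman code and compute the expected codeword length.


Huffman construction (repeatedly merge the two least-probable nodes; each merge adds 1 bit to every symbol beneath it): 2/41 + 5/41 = 7/41; 7/41 + 16/41 = 23/41; 18/41 + 23/41 = 1. Resulting codeword lengths (in the order the probabilities were given): (3, 2, 1, 3). L_avg = sum(p_i * l_i) = 2/41*3 + 16/41*2 + 18/41*1 + 5/41*3 = 71/41 = 1.7317

1.7317 bits


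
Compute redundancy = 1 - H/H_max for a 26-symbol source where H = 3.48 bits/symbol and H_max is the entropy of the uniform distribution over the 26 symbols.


H_max = log2(K) = log2(26) = 4.7004 bits/symbol. Redundancy = 1 - H/H_max = 1 - 3.48/4.7004 = 1 - 0.7404 = 0.2596

0.2596


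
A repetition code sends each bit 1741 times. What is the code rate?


Rate = k/n = 1/1741

1/1741


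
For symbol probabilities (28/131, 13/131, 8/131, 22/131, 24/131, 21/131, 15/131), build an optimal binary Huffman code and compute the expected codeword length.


Huffman construction (repeatedly merge the two least-probable nodes; each merge adds 1 bit to every symbol beneath it): 8/131 + 13/131 = 21/131; 15/131 + 21/131 = 36/131; 21/131 + 22/131 = 43/131; 24/131 + 28/131 = 52/131; 36/131 + 43/131 = 79/131; 52/131 + 79/131 = 1. Resulting codeword lengths (in the order the probabilities were given): (2, 4, 4, 3, 2, 3, 3). L_avg = sum(p_i * l_i) = 28/131*2 + 13/131*4 + 8/131*4 + 22/131*3 + 24/131*2 + 21/131*3 + 15/131*3 = 362/131 = 2.7634

2.7634 bits


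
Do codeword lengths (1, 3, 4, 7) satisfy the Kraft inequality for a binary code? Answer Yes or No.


Kraft sum = sum(2^(-l_i)) = 0.6953, need <= 1. Result: satisfied (a binary prefix-free code with these lengths exists)

Yes


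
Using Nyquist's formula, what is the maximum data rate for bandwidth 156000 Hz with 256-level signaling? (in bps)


Rate = 2 * B * log2(M) = 2 * 156000 * 8.0 = 2496000.0

2496000.0 bps


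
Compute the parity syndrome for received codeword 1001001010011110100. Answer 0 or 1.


Syndrome = XOR of all bits = 1 XOR 0 XOR 0 XOR 1 XOR 0 XOR 0 XOR 1 XOR 0 XOR 1 XOR 0 XOR 0 XOR 1 XOR 1 XOR 1 XOR 1 XOR 0 XOR 1 XOR 0 XOR 0 = 1

1


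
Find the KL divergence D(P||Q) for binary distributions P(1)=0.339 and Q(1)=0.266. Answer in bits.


KL = p*log2(p/q) + (1-p)*log2((1-p)/(1-q)) = 0.339*log2(0.339/0.266) + 0.661*log2(0.661/0.734) = 0.0187

0.0187 bits


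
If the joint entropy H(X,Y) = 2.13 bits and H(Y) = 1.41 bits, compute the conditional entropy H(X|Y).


H(X|Y) = H(X,Y) - H(Y) = 2.13 - 1.41 = 0.72

0.72 bits


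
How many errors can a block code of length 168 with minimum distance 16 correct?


Correction capability = floor((d-1)/2) = floor((16-1)/2) = 7

7 errors


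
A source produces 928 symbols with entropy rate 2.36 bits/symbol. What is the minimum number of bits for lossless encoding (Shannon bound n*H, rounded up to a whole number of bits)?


Minimum bits >= n * H = 928 * 2.36 = 2190.08, rounded up to a whole number of bits = 2191

2191 bits


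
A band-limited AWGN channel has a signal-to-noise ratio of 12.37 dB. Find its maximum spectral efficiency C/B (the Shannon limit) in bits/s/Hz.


SNR_linear = 10^(12.37/10) = 17.2584; C/B = log2(1 + SNR_linear) = log2(1 + 17.2584) = 4.1905

4.1905 bits/s/Hz


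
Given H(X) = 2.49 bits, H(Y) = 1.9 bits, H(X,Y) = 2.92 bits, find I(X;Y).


I(X;Y) = H(X) + H(Y) - H(X,Y) = 2.49 + 1.9 - 2.92 = 1.47

1.47 bits


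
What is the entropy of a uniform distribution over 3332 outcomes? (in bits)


H = log2(n) = log2(3332) = 11.7022

11.7022 bits


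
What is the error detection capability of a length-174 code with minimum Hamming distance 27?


Detection capability = d_min - 1 = 27 - 1 = 26

26 errors


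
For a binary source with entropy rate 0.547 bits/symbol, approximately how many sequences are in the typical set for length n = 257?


log2|A_typical| = nH = 257 * 0.547 = 140.579, so |A_typical| ~ 2^140.579 = 2.082e+42

2.082e+42


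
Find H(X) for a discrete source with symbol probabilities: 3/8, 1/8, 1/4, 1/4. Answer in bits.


H = -sum(p_i * log2(p_i)). Terms: -(3/8)*log2(3/8) = 0.530639; -(1/8)*log2(1/8) = 0.375000; -(1/4)*log2(1/4) = 0.500000; -(1/4)*log2(1/4) = 0.500000. H = 0.530639 + 0.375000 + 0.500000 + 0.500000 = 1.9056

1.9056 bits


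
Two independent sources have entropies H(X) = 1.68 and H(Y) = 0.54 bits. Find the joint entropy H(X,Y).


For independent variables, H(X,Y) = H(X) + H(Y) = 1.68 + 0.54 = 2.22

2.22 bits


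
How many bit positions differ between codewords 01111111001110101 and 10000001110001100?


Count differing positions: ^ ^ ^ ^ ^ ^ ^ . ^ ^ ^ ^ ^ ^ . . ^ = 14 differences

14


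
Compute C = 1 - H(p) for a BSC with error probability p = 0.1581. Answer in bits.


H(p) = -p*log2(p) - (1-p)*log2(1-p) = -0.1581*log2(0.1581) - 0.8419*log2(0.8419) = 0.420718 + 0.209026 = 0.6297. C = 1 - H(p) = 1 - 0.6297 = 0.3703

0.3703 bits


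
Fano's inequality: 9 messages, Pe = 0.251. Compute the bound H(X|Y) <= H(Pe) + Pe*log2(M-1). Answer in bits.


H(Pe) = -Pe*log2(Pe) - (1-Pe)*log2(1-Pe) = -0.251*log2(0.251) - 0.749*log2(0.749) = 0.500554 + 0.312305 = 0.8129. Pe*log2(M-1) = 0.251*log2(8) = 0.753000. Bound = H(Pe) + Pe*log2(M-1) = 0.500554 + 0.312305 + 0.753000 = 1.5659

1.5659 bits


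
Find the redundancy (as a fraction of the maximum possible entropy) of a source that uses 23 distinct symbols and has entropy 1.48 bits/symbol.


H_max = log2(K) = log2(23) = 4.5236 bits/symbol. Redundancy = 1 - H/H_max = 1 - 1.48/4.5236 = 1 - 0.3272 = 0.6728

0.6728


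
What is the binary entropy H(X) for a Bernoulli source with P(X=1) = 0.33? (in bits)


H = -p*log2(p) - (1-p)*log2(1-p). -0.33*log2(0.33) = 0.527822; -0.67*log2(0.67) = 0.387104. H = 0.527822 + 0.387104 = 0.9149

0.9149 bits


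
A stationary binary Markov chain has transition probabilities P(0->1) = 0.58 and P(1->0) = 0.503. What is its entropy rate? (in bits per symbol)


Stationary distribution: pi_0 = p10/(p01+p10) = 0.4645, pi_1 = 0.5355. Entropy rate H' = pi_0*H(p01) + pi_1*H(p10) = 0.4645*0.9815 + 0.5355*1.0 = 0.9914

0.9914 bits/symbol


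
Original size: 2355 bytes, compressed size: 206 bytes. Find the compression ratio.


Ratio = original / compressed = 2355 / 206 = 11.432

11.432


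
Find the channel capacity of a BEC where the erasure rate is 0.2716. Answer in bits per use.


C = 1 - epsilon = 1 - 0.2716 = 0.7284

0.7284 bits


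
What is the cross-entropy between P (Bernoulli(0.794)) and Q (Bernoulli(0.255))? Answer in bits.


H(P,Q) = -p*log2(q) - (1-p)*log2(1-q). -0.794*log2(0.255) = 1.565316; -0.206*log2(0.745) = 0.087486. H(P,Q) = 1.565316 + 0.087486 = 1.6528

1.6528 bits


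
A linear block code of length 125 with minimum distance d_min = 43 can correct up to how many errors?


Correction capability = floor((d-1)/2) = floor((43-1)/2) = 21

21 errors


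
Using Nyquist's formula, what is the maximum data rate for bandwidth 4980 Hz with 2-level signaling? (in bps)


Rate = 2 * B * log2(M) = 2 * 4980 * 1.0 = 9960.0

9960.0 bps


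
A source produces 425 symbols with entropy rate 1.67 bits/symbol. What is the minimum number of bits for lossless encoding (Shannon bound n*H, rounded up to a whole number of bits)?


Minimum bits >= n * H = 425 * 1.67 = 709.75, rounded up to a whole number of bits = 710

710 bits


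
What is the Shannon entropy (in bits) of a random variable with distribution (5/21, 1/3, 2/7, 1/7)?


H = -sum(p_i * log2(p_i)). Terms: -(5/21)*log2(5/21) = 0.492950; -(1/3)*log2(1/3) = 0.528321; -(2/7)*log2(2/7) = 0.516387; -(1/7)*log2(1/7) = 0.401051. H = 0.492950 + 0.528321 + 0.516387 + 0.401051 = 1.9387

1.9387 bits


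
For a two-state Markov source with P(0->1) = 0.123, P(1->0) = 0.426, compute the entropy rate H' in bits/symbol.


Stationary distribution: pi_0 = p10/(p01+p10) = 0.776, pi_1 = 0.224. Entropy rate H' = pi_0*H(p01) + pi_1*H(p10) = 0.776*0.5379 + 0.224*0.9841 = 0.6379

0.6379 bits/symbol


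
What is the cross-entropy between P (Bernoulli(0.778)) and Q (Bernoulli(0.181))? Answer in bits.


H(P,Q) = -p*log2(q) - (1-p)*log2(1-q). -0.778*log2(0.181) = 1.918500; -0.222*log2(0.819) = 0.063950. H(P,Q) = 1.918500 + 0.063950 = 1.9825

1.9825 bits


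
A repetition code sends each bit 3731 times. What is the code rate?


Rate = k/n = 1/3731

1/3731


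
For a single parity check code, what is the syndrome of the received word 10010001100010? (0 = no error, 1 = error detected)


Syndrome = XOR of all bits = 1 XOR 0 XOR 0 XOR 1 XOR 0 XOR 0 XOR 0 XOR 1 XOR 1 XOR 0 XOR 0 XOR 0 XOR 1 XOR 0 = 1

1


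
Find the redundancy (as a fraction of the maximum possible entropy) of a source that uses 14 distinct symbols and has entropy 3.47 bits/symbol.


H_max = log2(K) = log2(14) = 3.8074 bits/symbol. Redundancy = 1 - H/H_max = 1 - 3.47/3.8074 = 1 - 0.9114 = 0.0886

0.0886


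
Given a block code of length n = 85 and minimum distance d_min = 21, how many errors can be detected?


Detection capability = d_min - 1 = 21 - 1 = 20

20 errors


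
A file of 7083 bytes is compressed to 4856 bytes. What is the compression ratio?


Ratio = original / compressed = 7083 / 4856 = 1.4586

1.4586


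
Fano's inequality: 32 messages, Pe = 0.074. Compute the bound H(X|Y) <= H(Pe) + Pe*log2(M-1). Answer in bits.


H(Pe) = -Pe*log2(Pe) - (1-Pe)*log2(1-Pe) = -0.074*log2(0.074) - 0.926*log2(0.926) = 0.277968 + 0.102708 = 0.3807. Pe*log2(M-1) = 0.074*log2(31) = 0.366611. Bound = H(Pe) + Pe*log2(M-1) = 0.277968 + 0.102708 + 0.366611 = 0.7473

0.7473 bits


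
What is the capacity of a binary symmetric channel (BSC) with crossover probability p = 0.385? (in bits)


H(p) = -p*log2(p) - (1-p)*log2(1-p) = -0.385*log2(0.385) - 0.615*log2(0.615) = 0.530172 + 0.431325 = 0.9615. C = 1 - H(p) = 1 - 0.9615 = 0.0385

0.0385 bits


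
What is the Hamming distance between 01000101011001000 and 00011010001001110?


Count differing positions: . ^ . ^ ^ ^ ^ ^ . ^ . . . . ^ ^ . = 9 differences

9


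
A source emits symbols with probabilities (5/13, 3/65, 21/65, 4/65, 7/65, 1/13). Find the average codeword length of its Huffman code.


Huffman construction (repeatedly merge the two least-probable nodes; each merge adds 1 bit to every symbol beneath it): 3/65 + 4/65 = 7/65; 1/13 + 7/65 = 12/65; 7/65 + 12/65 = 19/65; 19/65 + 21/65 = 8/13; 5/13 + 8/13 = 1. Resulting codeword lengths (in the order the probabilities were given): (1, 4, 2, 4, 4, 4). L_avg = sum(p_i * l_i) = 5/13*1 + 3/65*4 + 21/65*2 + 4/65*4 + 7/65*4 + 1/13*4 = 11/5 = 2.2

2.2 bits


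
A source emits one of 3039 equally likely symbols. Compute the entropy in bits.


H = log2(n) = log2(3039) = 11.5694

11.5694 bits


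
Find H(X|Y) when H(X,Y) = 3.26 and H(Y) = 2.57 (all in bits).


H(X|Y) = H(X,Y) - H(Y) = 3.26 - 2.57 = 0.69

0.69 bits


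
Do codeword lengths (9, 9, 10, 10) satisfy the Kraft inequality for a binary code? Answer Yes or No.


Kraft sum = sum(2^(-l_i)) = 0.0059, need <= 1. Result: satisfied (a binary prefix-free code with these lengths exists)

Yes


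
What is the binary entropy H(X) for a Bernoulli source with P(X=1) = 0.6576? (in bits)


H = -p*log2(p) - (1-p)*log2(1-p). -0.6576*log2(0.6576) = 0.397662; -0.3424*log2(0.3424) = 0.529434. H = 0.397662 + 0.529434 = 0.9271

0.9271 bits


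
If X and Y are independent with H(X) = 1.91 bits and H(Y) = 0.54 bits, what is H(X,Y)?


For independent variables, H(X,Y) = H(X) + H(Y) = 1.91 + 0.54 = 2.45

2.45 bits


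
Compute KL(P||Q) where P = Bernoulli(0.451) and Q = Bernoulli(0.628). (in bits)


KL = p*log2(p/q) + (1-p)*log2((1-p)/(1-q)) = 0.451*log2(0.451/0.628) + 0.549*log2(0.549/0.372) = 0.0929

0.0929 bits


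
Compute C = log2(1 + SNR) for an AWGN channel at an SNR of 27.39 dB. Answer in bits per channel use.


SNR_linear = 10^(27.39/10) = 548.277; C = log2(1 + SNR_linear) = log2(1 + 548.277) = 9.1014

9.1014 bits/channel use


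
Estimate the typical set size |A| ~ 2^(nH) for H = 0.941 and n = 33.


log2|A_typical| = nH = 33 * 0.941 = 31.053, so |A_typical| ~ 2^31.053 = 2.228e+09

2.228e+09


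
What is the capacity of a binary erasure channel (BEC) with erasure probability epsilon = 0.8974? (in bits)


C = 1 - epsilon = 1 - 0.8974 = 0.1026

0.1026 bits


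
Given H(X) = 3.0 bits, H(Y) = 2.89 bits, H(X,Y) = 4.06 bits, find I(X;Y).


I(X;Y) = H(X) + H(Y) - H(X,Y) = 3.0 + 2.89 - 4.06 = 1.83

1.83 bits


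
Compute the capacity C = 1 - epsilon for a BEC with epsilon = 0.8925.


C = 1 - epsilon = 1 - 0.8925 = 0.1075

0.1075 bits


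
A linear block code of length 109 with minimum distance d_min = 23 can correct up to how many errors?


Correction capability = floor((d-1)/2) = floor((23-1)/2) = 11

11 errors


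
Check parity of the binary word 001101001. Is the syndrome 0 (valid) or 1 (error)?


Syndrome = XOR of all bits = 0 XOR 0 XOR 1 XOR 1 XOR 0 XOR 1 XOR 0 XOR 0 XOR 1 = 0

0


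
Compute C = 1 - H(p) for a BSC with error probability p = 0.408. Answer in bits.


H(p) = -p*log2(p) - (1-p)*log2(1-p) = -0.408*log2(0.408) - 0.592*log2(0.592) = 0.527690 + 0.447748 = 0.9754. C = 1 - H(p) = 1 - 0.9754 = 0.0246

0.0246 bits


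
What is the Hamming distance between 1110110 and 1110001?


Count differing positions: . . . . ^ ^ ^ = 3 differences

3


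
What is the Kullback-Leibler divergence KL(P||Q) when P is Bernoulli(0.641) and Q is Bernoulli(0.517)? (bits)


KL = p*log2(p/q) + (1-p)*log2((1-p)/(1-q)) = 0.641*log2(0.641/0.517) + 0.359*log2(0.359/0.483) = 0.0451

0.0451 bits


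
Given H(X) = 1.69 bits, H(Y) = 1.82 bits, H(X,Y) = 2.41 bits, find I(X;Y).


I(X;Y) = H(X) + H(Y) - H(X,Y) = 1.69 + 1.82 - 2.41 = 1.1

1.1 bits


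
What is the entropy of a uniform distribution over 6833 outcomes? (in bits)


H = log2(n) = log2(6833) = 12.7383

12.7383 bits


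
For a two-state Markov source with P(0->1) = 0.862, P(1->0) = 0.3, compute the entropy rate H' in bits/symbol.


Stationary distribution: pi_0 = p10/(p01+p10) = 0.2582, pi_1 = 0.7418. Entropy rate H' = pi_0*H(p01) + pi_1*H(p10) = 0.2582*0.579 + 0.7418*0.8813 = 0.8032

0.8032 bits/symbol


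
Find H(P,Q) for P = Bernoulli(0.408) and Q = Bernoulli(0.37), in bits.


H(P,Q) = -p*log2(q) - (1-p)*log2(1-q). -0.408*log2(0.37) = 0.585236; -0.592*log2(0.63) = 0.394613. H(P,Q) = 0.585236 + 0.394613 = 0.9798

0.9798 bits


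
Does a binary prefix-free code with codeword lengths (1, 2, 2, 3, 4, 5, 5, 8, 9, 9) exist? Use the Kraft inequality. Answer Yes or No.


Kraft sum = sum(2^(-l_i)) = 1.2578, need <= 1. Result: violated (a binary prefix-free code with these lengths cannot exist)

No


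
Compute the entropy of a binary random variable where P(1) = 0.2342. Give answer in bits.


H = -p*log2(p) - (1-p)*log2(1-p). -0.2342*log2(0.2342) = 0.490459; -0.7658*log2(0.7658) = 0.294803. H = 0.490459 + 0.294803 = 0.7853

0.7853 bits


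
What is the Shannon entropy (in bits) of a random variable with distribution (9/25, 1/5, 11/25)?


H = -sum(p_i * log2(p_i)). Terms: -(9/25)*log2(9/25) = 0.530615; -(1/5)*log2(1/5) = 0.464386; -(11/25)*log2(11/25) = 0.521147. H = 0.530615 + 0.464386 + 0.521147 = 1.5161

1.5161 bits


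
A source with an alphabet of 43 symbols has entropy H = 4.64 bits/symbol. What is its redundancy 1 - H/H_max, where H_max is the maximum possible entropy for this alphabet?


H_max = log2(K) = log2(43) = 5.4263 bits/symbol. Redundancy = 1 - H/H_max = 1 - 4.64/5.4263 = 1 - 0.8551 = 0.1449

0.1449


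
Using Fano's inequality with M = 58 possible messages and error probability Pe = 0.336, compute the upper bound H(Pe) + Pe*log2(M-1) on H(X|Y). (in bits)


H(Pe) = -Pe*log2(Pe) - (1-Pe)*log2(1-Pe) = -0.336*log2(0.336) - 0.664*log2(0.664) = 0.528685 + 0.392255 = 0.9209. Pe*log2(M-1) = 0.336*log2(57) = 1.959851. Bound = H(Pe) + Pe*log2(M-1) = 0.528685 + 0.392255 + 1.959851 = 2.8808

2.8808 bits


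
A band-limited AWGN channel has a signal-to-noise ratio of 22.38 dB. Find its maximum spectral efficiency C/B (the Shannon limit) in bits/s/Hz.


SNR_linear = 10^(22.38/10) = 172.9816; C/B = log2(1 + SNR_linear) = log2(1 + 172.9816) = 7.4428

7.4428 bits/s/Hz


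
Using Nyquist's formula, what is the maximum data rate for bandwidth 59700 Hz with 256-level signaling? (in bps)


Rate = 2 * B * log2(M) = 2 * 59700 * 8.0 = 955200.0

955200.0 bps


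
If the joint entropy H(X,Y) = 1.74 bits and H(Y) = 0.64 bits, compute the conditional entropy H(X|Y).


H(X|Y) = H(X,Y) - H(Y) = 1.74 - 0.64 = 1.1

1.1 bits


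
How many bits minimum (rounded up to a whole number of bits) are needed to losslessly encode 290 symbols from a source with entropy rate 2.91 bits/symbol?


Minimum bits >= n * H = 290 * 2.91 = 843.9, rounded up to a whole number of bits = 844

844 bits


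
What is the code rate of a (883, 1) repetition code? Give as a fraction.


Rate = k/n = 1/883

1/883


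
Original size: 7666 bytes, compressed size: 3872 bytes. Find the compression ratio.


Ratio = original / compressed = 7666 / 3872 = 1.9799

1.9799


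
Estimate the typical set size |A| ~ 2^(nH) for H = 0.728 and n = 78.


log2|A_typical| = nH = 78 * 0.728 = 56.784, so |A_typical| ~ 2^56.784 = 1.241e+17

1.241e+17


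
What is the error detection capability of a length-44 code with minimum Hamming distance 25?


Detection capability = d_min - 1 = 25 - 1 = 24

24 errors


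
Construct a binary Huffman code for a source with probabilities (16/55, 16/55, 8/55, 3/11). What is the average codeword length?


Huffman construction (repeatedly merge the two least-probable nodes; each merge adds 1 bit to every symbol beneath it): 8/55 + 3/11 = 23/55; 16/55 + 16/55 = 32/55; 23/55 + 32/55 = 1. Resulting codeword lengths (in the order the probabilities were given): (2, 2, 2, 2). L_avg = sum(p_i * l_i) = 16/55*2 + 16/55*2 + 8/55*2 + 3/11*2 = 2

2.0 bits


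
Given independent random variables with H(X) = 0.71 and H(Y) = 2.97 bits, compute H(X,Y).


For independent variables, H(X,Y) = H(X) + H(Y) = 0.71 + 2.97 = 3.68

3.68 bits


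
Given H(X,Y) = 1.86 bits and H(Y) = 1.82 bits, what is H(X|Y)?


H(X|Y) = H(X,Y) - H(Y) = 1.86 - 1.82 = 0.04

0.04 bits


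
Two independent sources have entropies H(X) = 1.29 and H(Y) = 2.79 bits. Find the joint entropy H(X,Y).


For independent variables, H(X,Y) = H(X) + H(Y) = 1.29 + 2.79 = 4.08

4.08 bits


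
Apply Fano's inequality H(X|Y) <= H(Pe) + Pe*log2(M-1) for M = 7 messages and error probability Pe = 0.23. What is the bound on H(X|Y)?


H(Pe) = -Pe*log2(Pe) - (1-Pe)*log2(1-Pe) = -0.23*log2(0.23) - 0.77*log2(0.77) = 0.487668 + 0.290344 = 0.778. Pe*log2(M-1) = 0.23*log2(6) = 0.594541. Bound = H(Pe) + Pe*log2(M-1) = 0.487668 + 0.290344 + 0.594541 = 1.3726

1.3726 bits


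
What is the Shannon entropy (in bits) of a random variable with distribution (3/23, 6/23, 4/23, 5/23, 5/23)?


H = -sum(p_i * log2(p_i)). Terms: -(3/23)*log2(3/23) = 0.383296; -(6/23)*log2(6/23) = 0.505722; -(4/23)*log2(4/23) = 0.438880; -(5/23)*log2(5/23) = 0.478616; -(5/23)*log2(5/23) = 0.478616. H = 0.383296 + 0.505722 + 0.438880 + 0.478616 + 0.478616 = 2.2851

2.2851 bits


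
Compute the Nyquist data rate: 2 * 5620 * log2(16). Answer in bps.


Rate = 2 * B * log2(M) = 2 * 5620 * 4.0 = 44960.0

44960.0 bps


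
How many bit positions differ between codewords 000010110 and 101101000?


Count differing positions: ^ . ^ ^ ^ ^ ^ ^ . = 7 differences

7


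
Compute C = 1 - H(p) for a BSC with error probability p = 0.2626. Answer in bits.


H(p) = -p*log2(p) - (1-p)*log2(1-p) = -0.2626*log2(0.2626) - 0.7374*log2(0.7374) = 0.506571 + 0.324073 = 0.8306. C = 1 - H(p) = 1 - 0.8306 = 0.1694

0.1694 bits


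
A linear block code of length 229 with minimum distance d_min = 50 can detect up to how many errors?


Detection capability = d_min - 1 = 50 - 1 = 49

49 errors


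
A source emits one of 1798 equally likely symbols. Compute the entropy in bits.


H = log2(n) = log2(1798) = 10.8122

10.8122 bits


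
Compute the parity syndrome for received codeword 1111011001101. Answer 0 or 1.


Syndrome = XOR of all bits = 1 XOR 1 XOR 1 XOR 1 XOR 0 XOR 1 XOR 1 XOR 0 XOR 0 XOR 1 XOR 1 XOR 0 XOR 1 = 1

1


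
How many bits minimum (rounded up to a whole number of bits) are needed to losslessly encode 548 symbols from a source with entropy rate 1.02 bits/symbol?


Minimum bits >= n * H = 548 * 1.02 = 558.96, rounded up to a whole number of bits = 559

559 bits


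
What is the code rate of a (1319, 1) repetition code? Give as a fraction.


Rate = k/n = 1/1319

1/1319


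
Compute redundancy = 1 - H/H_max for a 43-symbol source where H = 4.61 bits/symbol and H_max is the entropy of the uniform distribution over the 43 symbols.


H_max = log2(K) = log2(43) = 5.4263 bits/symbol. Redundancy = 1 - H/H_max = 1 - 4.61/5.4263 = 1 - 0.8496 = 0.1504

0.1504


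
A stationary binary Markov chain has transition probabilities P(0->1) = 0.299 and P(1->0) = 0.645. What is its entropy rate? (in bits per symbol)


Stationary distribution: pi_0 = p10/(p01+p10) = 0.6833, pi_1 = 0.3167. Entropy rate H' = pi_0*H(p01) + pi_1*H(p10) = 0.6833*0.8801 + 0.3167*0.9385 = 0.8986

0.8986 bits/symbol


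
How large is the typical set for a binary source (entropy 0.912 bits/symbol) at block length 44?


log2|A_typical| = nH = 44 * 0.912 = 40.128, so |A_typical| ~ 2^40.128 = 1.202e+12

1.202e+12


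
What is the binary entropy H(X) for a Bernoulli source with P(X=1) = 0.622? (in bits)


H = -p*log2(p) - (1-p)*log2(1-p). -0.622*log2(0.622) = 0.426078; -0.378*log2(0.378) = 0.530539. H = 0.426078 + 0.530539 = 0.9566

0.9566 bits


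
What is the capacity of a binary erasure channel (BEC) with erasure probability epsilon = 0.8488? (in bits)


C = 1 - epsilon = 1 - 0.8488 = 0.1512

0.1512 bits


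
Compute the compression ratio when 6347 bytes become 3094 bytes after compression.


Ratio = original / compressed = 6347 / 3094 = 2.0514

2.0514


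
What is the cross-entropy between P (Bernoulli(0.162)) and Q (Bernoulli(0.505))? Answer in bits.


H(P,Q) = -p*log2(q) - (1-p)*log2(1-q). -0.162*log2(0.505) = 0.159674; -0.838*log2(0.495) = 0.850151. H(P,Q) = 0.159674 + 0.850151 = 1.0098

1.0098 bits


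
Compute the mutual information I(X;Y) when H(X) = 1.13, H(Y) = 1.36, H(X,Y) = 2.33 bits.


I(X;Y) = H(X) + H(Y) - H(X,Y) = 1.13 + 1.36 - 2.33 = 0.16

0.16 bits


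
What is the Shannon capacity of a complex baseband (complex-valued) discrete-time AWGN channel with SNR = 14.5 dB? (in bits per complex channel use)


SNR_linear = 10^(14.5/10) = 28.1838; C = log2(1 + SNR_linear) = log2(1 + 28.1838) = 4.8671

4.8671 bits/channel use


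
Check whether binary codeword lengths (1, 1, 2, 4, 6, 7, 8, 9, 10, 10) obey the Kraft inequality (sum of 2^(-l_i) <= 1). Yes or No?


Kraft sum = sum(2^(-l_i)) = 1.3438, need <= 1. Result: violated (a binary prefix-free code with these lengths cannot exist)

No


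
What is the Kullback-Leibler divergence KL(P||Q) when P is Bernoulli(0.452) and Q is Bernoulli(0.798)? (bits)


KL = p*log2(p/q) + (1-p)*log2((1-p)/(1-q)) = 0.452*log2(0.452/0.798) + 0.548*log2(0.548/0.202) = 0.4184

0.4184 bits


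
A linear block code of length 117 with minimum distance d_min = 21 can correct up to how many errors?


Correction capability = floor((d-1)/2) = floor((21-1)/2) = 10

10 errors


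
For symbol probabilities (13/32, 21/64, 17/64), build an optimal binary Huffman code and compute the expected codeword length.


Huffman construction (repeatedly merge the two least-probable nodes; each merge adds 1 bit to every symbol beneath it): 17/64 + 21/64 = 19/32; 13/32 + 19/32 = 1. Resulting codeword lengths (in the order the probabilities were given): (1, 2, 2). L_avg = sum(p_i * l_i) = 13/32*1 + 21/64*2 + 17/64*2 = 51/32 = 1.5938

1.5938 bits


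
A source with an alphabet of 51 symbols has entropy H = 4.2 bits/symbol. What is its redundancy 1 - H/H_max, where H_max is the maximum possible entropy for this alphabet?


H_max = log2(K) = log2(51) = 5.6724 bits/symbol. Redundancy = 1 - H/H_max = 1 - 4.2/5.6724 = 1 - 0.7404 = 0.2596

0.2596


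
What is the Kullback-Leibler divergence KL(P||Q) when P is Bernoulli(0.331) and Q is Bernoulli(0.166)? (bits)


KL = p*log2(p/q) + (1-p)*log2((1-p)/(1-q)) = 0.331*log2(0.331/0.166) + 0.669*log2(0.669/0.834) = 0.1168

0.1168 bits


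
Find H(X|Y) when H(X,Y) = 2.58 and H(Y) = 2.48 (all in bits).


H(X|Y) = H(X,Y) - H(Y) = 2.58 - 2.48 = 0.1

0.1 bits


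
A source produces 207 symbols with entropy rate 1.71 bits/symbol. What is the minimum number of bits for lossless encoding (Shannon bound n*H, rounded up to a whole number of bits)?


Minimum bits >= n * H = 207 * 1.71 = 353.97, rounded up to a whole number of bits = 354

354 bits


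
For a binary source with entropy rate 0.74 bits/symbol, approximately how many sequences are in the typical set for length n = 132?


log2|A_typical| = nH = 132 * 0.74 = 97.68, so |A_typical| ~ 2^97.68 = 2.539e+29

2.539e+29


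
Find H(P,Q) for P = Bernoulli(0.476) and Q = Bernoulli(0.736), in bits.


H(P,Q) = -p*log2(q) - (1-p)*log2(1-q). -0.476*log2(0.736) = 0.210498; -0.524*log2(0.264) = 1.006808. H(P,Q) = 0.210498 + 1.006808 = 1.2173

1.2173 bits


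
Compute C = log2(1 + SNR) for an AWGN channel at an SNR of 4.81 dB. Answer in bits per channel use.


SNR_linear = 10^(4.81/10) = 3.0269; C = log2(1 + SNR_linear) = log2(1 + 3.0269) = 2.0097

2.0097 bits/channel use


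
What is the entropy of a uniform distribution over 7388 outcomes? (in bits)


H = log2(n) = log2(7388) = 12.851

12.851 bits


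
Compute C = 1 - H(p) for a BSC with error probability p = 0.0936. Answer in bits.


H(p) = -p*log2(p) - (1-p)*log2(1-p) = -0.0936*log2(0.0936) - 0.9064*log2(0.9064) = 0.319864 + 0.128510 = 0.4484. C = 1 - H(p) = 1 - 0.4484 = 0.5516

0.5516 bits


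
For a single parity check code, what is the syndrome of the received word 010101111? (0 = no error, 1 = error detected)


Syndrome = XOR of all bits = 0 XOR 1 XOR 0 XOR 1 XOR 0 XOR 1 XOR 1 XOR 1 XOR 1 = 0

0


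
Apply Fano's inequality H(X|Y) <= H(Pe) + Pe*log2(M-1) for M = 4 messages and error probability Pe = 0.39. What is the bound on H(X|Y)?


H(Pe) = -Pe*log2(Pe) - (1-Pe)*log2(1-Pe) = -0.39*log2(0.39) - 0.61*log2(0.61) = 0.529797 + 0.435002 = 0.9648. Pe*log2(M-1) = 0.39*log2(3) = 0.618135. Bound = H(Pe) + Pe*log2(M-1) = 0.529797 + 0.435002 + 0.618135 = 1.5829

1.5829 bits


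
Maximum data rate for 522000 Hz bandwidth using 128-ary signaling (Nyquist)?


Rate = 2 * B * log2(M) = 2 * 522000 * 7.0 = 7308000.0

7308000.0 bps


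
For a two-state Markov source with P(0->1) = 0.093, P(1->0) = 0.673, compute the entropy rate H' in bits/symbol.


Stationary distribution: pi_0 = p10/(p01+p10) = 0.8786, pi_1 = 0.1214. Entropy rate H' = pi_0*H(p01) + pi_1*H(p10) = 0.8786*0.4464 + 0.1214*0.9118 = 0.5029

0.5029 bits/symbol


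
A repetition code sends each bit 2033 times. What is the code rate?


Rate = k/n = 1/2033

1/2033


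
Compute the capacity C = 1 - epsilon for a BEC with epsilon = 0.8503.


C = 1 - epsilon = 1 - 0.8503 = 0.1497

0.1497 bits


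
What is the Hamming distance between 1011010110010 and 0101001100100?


Count differing positions: ^ ^ ^ . . ^ ^ . ^ . ^ ^ . = 8 differences

8


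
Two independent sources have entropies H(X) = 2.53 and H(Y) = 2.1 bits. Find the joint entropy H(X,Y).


For independent variables, H(X,Y) = H(X) + H(Y) = 2.53 + 2.1 = 4.63

4.63 bits


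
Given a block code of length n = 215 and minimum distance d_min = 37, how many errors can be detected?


Detection capability = d_min - 1 = 37 - 1 = 36

36 errors


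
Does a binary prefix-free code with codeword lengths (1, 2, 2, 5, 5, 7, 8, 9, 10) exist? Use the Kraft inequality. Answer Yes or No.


Kraft sum = sum(2^(-l_i)) = 1.0771, need <= 1. Result: violated (a binary prefix-free code with these lengths cannot exist)

No


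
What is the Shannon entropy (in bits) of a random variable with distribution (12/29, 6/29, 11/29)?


H = -sum(p_i * log2(p_i)). Terms: -(12/29)*log2(12/29) = 0.526766; -(6/29)*log2(6/29) = 0.470280; -(11/29)*log2(11/29) = 0.530484. H = 0.526766 + 0.470280 + 0.530484 = 1.5275

1.5275 bits


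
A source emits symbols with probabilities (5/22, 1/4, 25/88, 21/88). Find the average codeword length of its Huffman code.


Huffman construction (repeatedly merge the two least-probable nodes; each merge adds 1 bit to every symbol beneath it): 5/22 + 21/88 = 41/88; 1/4 + 25/88 = 47/88; 41/88 + 47/88 = 1. Resulting codeword lengths (in the order the probabilities were given): (2, 2, 2, 2). L_avg = sum(p_i * l_i) = 5/22*2 + 1/4*2 + 25/88*2 + 21/88*2 = 2

2.0 bits


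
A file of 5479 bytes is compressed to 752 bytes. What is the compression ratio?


Ratio = original / compressed = 5479 / 752 = 7.2859

7.2859


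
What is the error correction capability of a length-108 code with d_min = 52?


Correction capability = floor((d-1)/2) = floor((52-1)/2) = 25

25 errors


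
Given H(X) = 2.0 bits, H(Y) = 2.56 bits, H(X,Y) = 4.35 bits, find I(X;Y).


I(X;Y) = H(X) + H(Y) - H(X,Y) = 2.0 + 2.56 - 4.35 = 0.21

0.21 bits


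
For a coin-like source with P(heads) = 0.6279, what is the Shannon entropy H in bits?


H = -p*log2(p) - (1-p)*log2(1-p). -0.6279*log2(0.6279) = 0.421568; -0.3721*log2(0.3721) = 0.530703. H = 0.421568 + 0.530703 = 0.9523

0.9523 bits


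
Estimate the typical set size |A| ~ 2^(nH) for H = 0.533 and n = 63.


log2|A_typical| = nH = 63 * 0.533 = 33.579, so |A_typical| ~ 2^33.579 = 1.283e+10

1.283e+10


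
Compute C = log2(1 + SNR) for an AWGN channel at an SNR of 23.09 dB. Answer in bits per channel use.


SNR_linear = 10^(23.09/10) = 203.7042; C = log2(1 + SNR_linear) = log2(1 + 203.7042) = 7.6774

7.6774 bits/channel use


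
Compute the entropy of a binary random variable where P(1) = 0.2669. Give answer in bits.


H = -p*log2(p) - (1-p)*log2(1-p). -0.2669*log2(0.2669) = 0.508612; -0.7331*log2(0.7331) = 0.328369. H = 0.508612 + 0.328369 = 0.837

0.837 bits


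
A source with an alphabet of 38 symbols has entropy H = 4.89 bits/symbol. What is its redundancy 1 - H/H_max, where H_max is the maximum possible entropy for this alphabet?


H_max = log2(K) = log2(38) = 5.2479 bits/symbol. Redundancy = 1 - H/H_max = 1 - 4.89/5.2479 = 1 - 0.9318 = 0.0682

0.0682


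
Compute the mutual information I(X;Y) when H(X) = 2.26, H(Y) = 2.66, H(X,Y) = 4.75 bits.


I(X;Y) = H(X) + H(Y) - H(X,Y) = 2.26 + 2.66 - 4.75 = 0.17

0.17 bits


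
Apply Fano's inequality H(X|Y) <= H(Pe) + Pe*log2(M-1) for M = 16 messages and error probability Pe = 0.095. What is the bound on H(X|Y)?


H(Pe) = -Pe*log2(Pe) - (1-Pe)*log2(1-Pe) = -0.095*log2(0.095) - 0.905*log2(0.905) = 0.322613 + 0.130329 = 0.4529. Pe*log2(M-1) = 0.095*log2(15) = 0.371155. Bound = H(Pe) + Pe*log2(M-1) = 0.322613 + 0.130329 + 0.371155 = 0.8241

0.8241 bits


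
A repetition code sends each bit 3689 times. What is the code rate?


Rate = k/n = 1/3689

1/3689


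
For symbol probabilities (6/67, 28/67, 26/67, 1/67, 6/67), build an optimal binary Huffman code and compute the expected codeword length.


Huffman construction (repeatedly merge the two least-probable nodes; each merge adds 1 bit to every symbol beneath it): 1/67 + 6/67 = 7/67; 6/67 + 7/67 = 13/67; 13/67 + 26/67 = 39/67; 28/67 + 39/67 = 1. Resulting codeword lengths (in the order the probabilities were given): (4, 1, 2, 4, 3). L_avg = sum(p_i * l_i) = 6/67*4 + 28/67*1 + 26/67*2 + 1/67*4 + 6/67*3 = 126/67 = 1.8806

1.8806 bits


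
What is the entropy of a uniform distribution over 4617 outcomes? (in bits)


H = log2(n) = log2(4617) = 12.1727

12.1727 bits


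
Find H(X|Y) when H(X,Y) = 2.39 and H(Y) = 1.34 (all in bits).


H(X|Y) = H(X,Y) - H(Y) = 2.39 - 1.34 = 1.05

1.05 bits


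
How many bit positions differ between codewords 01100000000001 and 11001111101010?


Count differing positions: ^ . ^ . ^ ^ ^ ^ ^ . ^ . ^ ^ = 10 differences

10
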